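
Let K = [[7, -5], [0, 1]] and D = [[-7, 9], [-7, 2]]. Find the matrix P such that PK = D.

Right-multiplying both sides by K⁻¹ gives P = DK⁻¹.
K has determinant 7; K⁻¹ = [[1/7, 5/7], [0, 1]].
P = DK⁻¹ = [[-7, 9], [-7, 2]] · [[1/7, 5/7], [0, 1]] = [[-1, 4], [-1, -3]].

P = [[-1, 4], [-1, -3]]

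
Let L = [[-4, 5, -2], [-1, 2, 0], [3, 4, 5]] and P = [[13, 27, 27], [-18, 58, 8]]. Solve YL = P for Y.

Y = [[-1, 6, 5], [6, 6, 4]]

Right-multiplying both sides by L⁻¹ gives Y = PL⁻¹.
L has determinant 5; L⁻¹ = [[2, -33/5, 4/5], [1, -14/5, 2/5], [-2, 31/5, -3/5]].
Y = PL⁻¹ = [[13, 27, 27], [-18, 58, 8]] · [[2, -33/5, 4/5], [1, -14/5, 2/5], [-2, 31/5, -3/5]] = [[-1, 6, 5], [6, 6, 4]].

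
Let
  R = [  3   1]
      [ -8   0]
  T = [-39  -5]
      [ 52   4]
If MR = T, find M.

Since R sits to the right of M, M = TR⁻¹.
det R = 8, so R⁻¹ = [[0, -1/8], [1, 3/8]].
M = TR⁻¹ = [[-39, -5], [52, 4]] · [[0, -1/8], [1, 3/8]] = [[-5, 3], [4, -5]].

M = [[-5, 3], [4, -5]]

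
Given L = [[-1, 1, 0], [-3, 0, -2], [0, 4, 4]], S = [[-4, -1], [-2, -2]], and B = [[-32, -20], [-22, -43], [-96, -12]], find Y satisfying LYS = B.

Left-multiply by L⁻¹ and right-multiply by S⁻¹: Y = L⁻¹BS⁻¹.
det L = 4, so L⁻¹ = [[2, -1, -1/2], [3, -1, -1/2], [-3, 1, 3/4]].
det S = 6, so S⁻¹ = [[-1/3, 1/6], [1/3, -2/3]].
L⁻¹B = [[6, 9], [-26, -11], [2, 8]].
Y = (L⁻¹B)S⁻¹ = [[1, -5], [5, 3], [2, -5]].

Y = [[1, -5], [5, 3], [2, -5]]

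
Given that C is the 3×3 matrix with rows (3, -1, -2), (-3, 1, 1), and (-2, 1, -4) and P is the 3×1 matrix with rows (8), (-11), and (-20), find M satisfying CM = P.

M = [[6], [4], [3]]

C is on the left of M, so left-multiply by C⁻¹: M = C⁻¹P.
C has determinant 1; C⁻¹ = [[-5, -6, 1], [-14, -16, 3], [-1, -1, 0]].
M = C⁻¹P = [[-5, -6, 1], [-14, -16, 3], [-1, -1, 0]] · [[8], [-11], [-20]] = [[6], [4], [3]].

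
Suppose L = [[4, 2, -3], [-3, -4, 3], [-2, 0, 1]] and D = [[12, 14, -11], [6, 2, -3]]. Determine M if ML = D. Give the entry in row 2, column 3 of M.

Right-multiplying both sides by L⁻¹ gives M = DL⁻¹.
L has determinant 2; L⁻¹ = [[-2, -1, -3], [-3/2, -1, -3/2], [-4, -2, -5]].
M = DL⁻¹ = [[12, 14, -11], [6, 2, -3]] · [[-2, -1, -3], [-3/2, -1, -3/2], [-4, -2, -5]] = [[-1, -4, -2], [-3, -2, -6]].

-6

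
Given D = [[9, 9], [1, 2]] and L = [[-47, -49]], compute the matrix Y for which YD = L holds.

Y = [[-5, -2]]

D is on the right of Y, so right-multiply by D⁻¹: Y = LD⁻¹.
det D = 9, so D⁻¹ = [[2/9, -1], [-1/9, 1]].
Y = LD⁻¹ = [[-47, -49]] · [[2/9, -1], [-1/9, 1]] = [[-5, -2]].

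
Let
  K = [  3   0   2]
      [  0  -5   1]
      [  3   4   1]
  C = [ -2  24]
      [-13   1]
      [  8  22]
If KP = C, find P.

P = [[-2, 4], [3, 1], [2, 6]]

K is on the left of P, so left-multiply by K⁻¹: P = K⁻¹C.
K has determinant 3; K⁻¹ = [[-3, 8/3, 10/3], [1, -1, -1], [5, -4, -5]].
P = K⁻¹C = [[-3, 8/3, 10/3], [1, -1, -1], [5, -4, -5]] · [[-2, 24], [-13, 1], [8, 22]] = [[-2, 4], [3, 1], [2, 6]].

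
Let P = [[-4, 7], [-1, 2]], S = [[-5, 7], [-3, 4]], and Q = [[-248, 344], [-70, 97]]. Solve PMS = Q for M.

M = [[-3, 3], [4, 4]]

M = P⁻¹QS⁻¹ (apply P⁻¹ on the left and S⁻¹ on the right).
det P = -1; the adjugate gives P⁻¹ = [[-2, 7], [-1, 4]].
det S = 1; the adjugate gives S⁻¹ = [[4, -7], [3, -5]].
P⁻¹Q = [[6, -9], [-32, 44]].
M = (P⁻¹Q)S⁻¹ = [[-3, 3], [4, 4]].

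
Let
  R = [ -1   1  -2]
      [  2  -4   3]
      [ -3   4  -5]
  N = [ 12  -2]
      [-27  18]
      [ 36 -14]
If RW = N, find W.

W = [[-3, 0], [3, -6], [-3, -2]]

Left-multiplying both sides by R⁻¹ gives W = R⁻¹N.
det R = 1, so R⁻¹ = [[8, -3, -5], [1, -1, -1], [-4, 1, 2]].
W = R⁻¹N = [[8, -3, -5], [1, -1, -1], [-4, 1, 2]] · [[12, -2], [-27, 18], [36, -14]] = [[-3, 0], [3, -6], [-3, -2]].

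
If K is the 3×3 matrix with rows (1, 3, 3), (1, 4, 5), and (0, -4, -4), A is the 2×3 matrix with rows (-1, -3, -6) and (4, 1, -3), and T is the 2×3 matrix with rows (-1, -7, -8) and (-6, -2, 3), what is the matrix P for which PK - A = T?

P = [[2, -4, 0], [-3, 1, -1]]

PK = T + A = [[-2, -10, -14], [-2, -1, 0]].
K is on the right of P, so right-multiply by K⁻¹: P = (T + A)K⁻¹.
K has determinant 4; K⁻¹ = [[1, 0, 3/4], [1, -1, -1/2], [-1, 1, 1/4]].
P = (T + A)K⁻¹ = [[2, -4, 0], [-3, 1, -1]].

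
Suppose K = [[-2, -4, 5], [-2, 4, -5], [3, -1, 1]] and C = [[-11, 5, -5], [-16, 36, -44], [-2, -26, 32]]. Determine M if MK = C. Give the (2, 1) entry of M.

-3

Right-multiplying both sides by K⁻¹ gives M = CK⁻¹.
K has determinant 4; K⁻¹ = [[-1/4, -1/4, 0], [-13/4, -17/4, -5], [-5/2, -7/2, -4]].
M = CK⁻¹ = [[-11, 5, -5], [-16, 36, -44], [-2, -26, 32]] · [[-1/4, -1/4, 0], [-13/4, -17/4, -5], [-5/2, -7/2, -4]] = [[-1, -1, -5], [-3, 5, -4], [5, -1, 2]].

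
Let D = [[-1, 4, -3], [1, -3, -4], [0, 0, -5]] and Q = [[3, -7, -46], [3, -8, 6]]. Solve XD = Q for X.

X = [[2, 5, 4], [1, 4, -5]]

Since D sits to the right of X, X = QD⁻¹.
D has determinant 5; D⁻¹ = [[3, 4, -5], [1, 1, -7/5], [0, 0, -1/5]].
X = QD⁻¹ = [[3, -7, -46], [3, -8, 6]] · [[3, 4, -5], [1, 1, -7/5], [0, 0, -1/5]] = [[2, 5, 4], [1, 4, -5]].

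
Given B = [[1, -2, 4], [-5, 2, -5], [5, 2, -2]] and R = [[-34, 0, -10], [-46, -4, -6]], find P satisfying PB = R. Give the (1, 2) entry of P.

4

Right-multiplying both sides by B⁻¹ gives P = RB⁻¹.
det B = -4, so B⁻¹ = [[-3/2, -1, -1/2], [35/4, 11/2, 15/4], [5, 3, 2]].
P = RB⁻¹ = [[-34, 0, -10], [-46, -4, -6]] · [[-3/2, -1, -1/2], [35/4, 11/2, 15/4], [5, 3, 2]] = [[1, 4, -3], [4, 6, -4]].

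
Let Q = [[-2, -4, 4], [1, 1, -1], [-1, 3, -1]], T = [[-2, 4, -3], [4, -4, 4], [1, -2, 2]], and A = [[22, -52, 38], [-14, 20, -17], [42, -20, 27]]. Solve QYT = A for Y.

Left-multiply by Q⁻¹ and right-multiply by T⁻¹: Y = Q⁻¹AT⁻¹.
Q has determinant 4; Q⁻¹ = [[1/2, 2, 0], [1/2, 3/2, 1/2], [1, 5/2, 1/2]].
det T = -4, so T⁻¹ = [[0, 1/2, -1], [1, 1/4, 1], [1, 0, 2]].
Q⁻¹A = [[-17, 14, -15], [11, -6, 7], [8, -12, 9]].
Y = (Q⁻¹A)T⁻¹ = [[-1, -5, 1], [1, 4, -3], [-3, 1, -2]].

Y = [[-1, -5, 1], [1, 4, -3], [-3, 1, -2]]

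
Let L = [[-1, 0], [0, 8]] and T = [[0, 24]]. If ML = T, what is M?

M = [[0, 3]]

Since L sits to the right of M, M = TL⁻¹.
L has determinant -8; L⁻¹ = [[-1, 0], [0, 1/8]].
M = TL⁻¹ = [[0, 24]] · [[-1, 0], [0, 1/8]] = [[0, 3]].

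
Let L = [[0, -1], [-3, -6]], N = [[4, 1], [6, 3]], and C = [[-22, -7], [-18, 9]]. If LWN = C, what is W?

Left-multiply by L⁻¹ and right-multiply by N⁻¹: W = L⁻¹CN⁻¹.
det L = -3, so L⁻¹ = [[2, -1/3], [-1, 0]].
det N = 6; the adjugate gives N⁻¹ = [[1/2, -1/6], [-1, 2/3]].
L⁻¹C = [[-38, -17], [22, 7]].
W = (L⁻¹C)N⁻¹ = [[-2, -5], [4, 1]].

W = [[-2, -5], [4, 1]]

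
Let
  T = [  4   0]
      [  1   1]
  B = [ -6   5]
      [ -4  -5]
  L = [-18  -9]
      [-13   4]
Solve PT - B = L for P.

PT = L + B = [[-24, -4], [-17, -1]].
Right-multiplying both sides by T⁻¹ gives P = (L + B)T⁻¹.
det T = 4, so T⁻¹ = [[1/4, 0], [-1/4, 1]].
P = (L + B)T⁻¹ = [[-5, -4], [-4, -1]].

P = [[-5, -4], [-4, -1]]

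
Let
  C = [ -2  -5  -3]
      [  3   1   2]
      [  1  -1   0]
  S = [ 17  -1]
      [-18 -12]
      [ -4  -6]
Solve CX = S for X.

C is on the left of X, so left-multiply by C⁻¹: X = C⁻¹S.
det C = -2, so C⁻¹ = [[-1, -3/2, 7/2], [-1, -3/2, 5/2], [2, 7/2, -13/2]].
X = C⁻¹S = [[-1, -3/2, 7/2], [-1, -3/2, 5/2], [2, 7/2, -13/2]] · [[17, -1], [-18, -12], [-4, -6]] = [[-4, -2], [0, 4], [-3, -5]].

X = [[-4, -2], [0, 4], [-3, -5]]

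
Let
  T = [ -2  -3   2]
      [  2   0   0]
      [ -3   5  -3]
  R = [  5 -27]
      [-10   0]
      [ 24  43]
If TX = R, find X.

X = [[-5, 0], [3, 5], [2, -6]]

Since T multiplies X on the left, X = T⁻¹R.
det T = 2; the adjugate gives T⁻¹ = [[0, 1/2, 0], [3, 6, 2], [5, 19/2, 3]].
X = T⁻¹R = [[0, 1/2, 0], [3, 6, 2], [5, 19/2, 3]] · [[5, -27], [-10, 0], [24, 43]] = [[-5, 0], [3, 5], [2, -6]].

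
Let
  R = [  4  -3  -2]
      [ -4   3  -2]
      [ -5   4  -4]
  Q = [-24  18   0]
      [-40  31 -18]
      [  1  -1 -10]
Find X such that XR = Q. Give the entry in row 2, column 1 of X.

R is on the right of X, so right-multiply by R⁻¹: X = QR⁻¹.
R has determinant 4; R⁻¹ = [[-1, -5, 3], [-3/2, -13/2, 4], [-1/4, -1/4, 0]].
X = QR⁻¹ = [[-24, 18, 0], [-40, 31, -18], [1, -1, -10]] · [[-1, -5, 3], [-3/2, -13/2, 4], [-1/4, -1/4, 0]] = [[-3, 3, 0], [-2, 3, 4], [3, 4, -1]].

-2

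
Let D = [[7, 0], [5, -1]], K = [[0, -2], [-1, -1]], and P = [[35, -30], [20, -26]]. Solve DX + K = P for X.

DX = P − K = [[35, -28], [21, -25]].
Since D multiplies X on the left, X = D⁻¹(P − K).
det D = -7, so D⁻¹ = [[1/7, 0], [5/7, -1]].
X = D⁻¹(P − K) = [[5, -4], [4, 5]].

X = [[5, -4], [4, 5]]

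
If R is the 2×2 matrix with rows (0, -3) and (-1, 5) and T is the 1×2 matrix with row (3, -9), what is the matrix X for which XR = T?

X = [[-2, -3]]

R is on the right of X, so right-multiply by R⁻¹: X = TR⁻¹.
R has determinant -3; R⁻¹ = [[-5/3, -1], [-1/3, 0]].
X = TR⁻¹ = [[3, -9]] · [[-5/3, -1], [-1/3, 0]] = [[-2, -3]].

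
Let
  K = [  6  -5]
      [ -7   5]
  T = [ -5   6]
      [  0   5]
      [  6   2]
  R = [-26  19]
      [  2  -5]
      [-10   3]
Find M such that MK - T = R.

MK = R + T = [[-31, 25], [2, 0], [-4, 5]].
Since K sits to the right of M, M = (R + T)K⁻¹.
det K = -5, so K⁻¹ = [[-1, -1], [-7/5, -6/5]].
M = (R + T)K⁻¹ = [[-4, 1], [-2, -2], [-3, -2]].

M = [[-4, 1], [-2, -2], [-3, -2]]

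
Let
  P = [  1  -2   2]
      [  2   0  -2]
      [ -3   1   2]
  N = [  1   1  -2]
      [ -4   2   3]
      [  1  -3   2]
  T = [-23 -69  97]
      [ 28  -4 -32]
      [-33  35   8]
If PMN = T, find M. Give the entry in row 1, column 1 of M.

Isolating M: multiply by P⁻¹ from the left and N⁻¹ from the right, so M = P⁻¹TN⁻¹.
P has determinant 2; P⁻¹ = [[1, 3, 2], [1, 4, 3], [1, 5/2, 2]].
det N = 4, so N⁻¹ = [[13/4, 1, 7/4], [11/4, 1, 5/4], [5/2, 1, 3/2]].
P⁻¹T = [[-5, -11, 17], [-10, 20, -7], [-19, -9, 33]].
M = (P⁻¹T)N⁻¹ = [[-4, 1, 3], [5, 3, -3], [-4, 5, 5]].

-4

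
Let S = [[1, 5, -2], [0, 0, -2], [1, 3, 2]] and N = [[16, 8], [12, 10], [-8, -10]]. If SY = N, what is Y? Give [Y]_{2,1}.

0

Left-multiplying both sides by S⁻¹ gives Y = S⁻¹N.
S has determinant -4; S⁻¹ = [[-3/2, 4, 5/2], [1/2, -1, -1/2], [0, -1/2, 0]].
Y = S⁻¹N = [[-3/2, 4, 5/2], [1/2, -1, -1/2], [0, -1/2, 0]] · [[16, 8], [12, 10], [-8, -10]] = [[4, 3], [0, -1], [-6, -5]].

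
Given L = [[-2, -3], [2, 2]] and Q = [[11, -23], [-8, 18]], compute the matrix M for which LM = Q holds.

L is on the left of M, so left-multiply by L⁻¹: M = L⁻¹Q.
L has determinant 2; L⁻¹ = [[1, 3/2], [-1, -1]].
M = L⁻¹Q = [[1, 3/2], [-1, -1]] · [[11, -23], [-8, 18]] = [[-1, 4], [-3, 5]].

M = [[-1, 4], [-3, 5]]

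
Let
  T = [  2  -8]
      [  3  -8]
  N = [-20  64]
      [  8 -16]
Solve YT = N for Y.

Y = [[-4, -4], [-2, 4]]

Since T sits to the right of Y, Y = NT⁻¹.
det T = 8, so T⁻¹ = [[-1, 1], [-3/8, 1/4]].
Y = NT⁻¹ = [[-20, 64], [8, -16]] · [[-1, 1], [-3/8, 1/4]] = [[-4, -4], [-2, 4]].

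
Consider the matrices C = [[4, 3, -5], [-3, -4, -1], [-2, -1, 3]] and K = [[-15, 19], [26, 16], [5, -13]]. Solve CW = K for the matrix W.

C is on the left of W, so left-multiply by C⁻¹: W = C⁻¹K.
C has determinant 6; C⁻¹ = [[-13/6, -2/3, -23/6], [11/6, 1/3, 19/6], [-5/6, -1/3, -7/6]].
W = C⁻¹K = [[-13/6, -2/3, -23/6], [11/6, 1/3, 19/6], [-5/6, -1/3, -7/6]] · [[-15, 19], [26, 16], [5, -13]] = [[-4, -2], [-3, -1], [-2, -6]].

W = [[-4, -2], [-3, -1], [-2, -6]]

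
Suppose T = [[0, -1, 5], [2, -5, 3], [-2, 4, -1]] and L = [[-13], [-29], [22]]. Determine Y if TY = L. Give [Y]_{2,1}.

3

Since T multiplies Y on the left, Y = T⁻¹L.
det T = -6, so T⁻¹ = [[7/6, -19/6, -11/3], [2/3, -5/3, -5/3], [1/3, -1/3, -1/3]].
Y = T⁻¹L = [[7/6, -19/6, -11/3], [2/3, -5/3, -5/3], [1/3, -1/3, -1/3]] · [[-13], [-29], [22]] = [[-4], [3], [-2]].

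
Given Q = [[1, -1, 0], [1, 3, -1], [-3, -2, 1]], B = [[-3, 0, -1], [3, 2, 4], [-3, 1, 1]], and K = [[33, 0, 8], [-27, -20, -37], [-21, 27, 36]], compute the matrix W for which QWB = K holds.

W = [[-4, -2, -3], [-2, -5, 3], [-3, -5, 2]]

Isolating W: multiply by Q⁻¹ from the left and B⁻¹ from the right, so W = Q⁻¹KB⁻¹.
det Q = -1; the adjugate gives Q⁻¹ = [[-1, -1, -1], [-2, -1, -1], [-7, -5, -4]].
B has determinant -3; B⁻¹ = [[2/3, 1/3, -2/3], [5, 2, -3], [-3, -1, 2]].
Q⁻¹K = [[15, -7, -7], [-18, -7, -15], [-12, -8, -15]].
W = (Q⁻¹K)B⁻¹ = [[-4, -2, -3], [-2, -5, 3], [-3, -5, 2]].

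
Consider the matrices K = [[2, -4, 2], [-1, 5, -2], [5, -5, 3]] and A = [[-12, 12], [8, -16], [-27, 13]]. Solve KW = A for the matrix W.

W = [[-5, -1], [1, -3], [1, 1]]

K is on the left of W, so left-multiply by K⁻¹: W = K⁻¹A.
K has determinant -2; K⁻¹ = [[-5/2, -1, 1], [7/2, 2, -1], [10, 5, -3]].
W = K⁻¹A = [[-5/2, -1, 1], [7/2, 2, -1], [10, 5, -3]] · [[-12, 12], [8, -16], [-27, 13]] = [[-5, -1], [1, -3], [1, 1]].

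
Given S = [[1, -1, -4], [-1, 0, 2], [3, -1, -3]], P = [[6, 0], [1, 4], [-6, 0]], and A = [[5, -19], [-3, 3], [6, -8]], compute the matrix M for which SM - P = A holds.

SM = A + P = [[11, -19], [-2, 7], [0, -8]].
S is on the left of M, so left-multiply by S⁻¹: M = S⁻¹(A + P).
det S = -5; the adjugate gives S⁻¹ = [[-2/5, -1/5, 2/5], [-3/5, -9/5, -2/5], [-1/5, 2/5, 1/5]].
M = S⁻¹(A + P) = [[-4, 3], [-3, 2], [-3, 5]].

M = [[-4, 3], [-3, 2], [-3, 5]]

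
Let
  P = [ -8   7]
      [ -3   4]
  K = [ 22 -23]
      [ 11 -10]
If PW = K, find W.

Since P multiplies W on the left, W = P⁻¹K.
det P = -11; the adjugate gives P⁻¹ = [[-4/11, 7/11], [-3/11, 8/11]].
W = P⁻¹K = [[-4/11, 7/11], [-3/11, 8/11]] · [[22, -23], [11, -10]] = [[-1, 2], [2, -1]].

W = [[-1, 2], [2, -1]]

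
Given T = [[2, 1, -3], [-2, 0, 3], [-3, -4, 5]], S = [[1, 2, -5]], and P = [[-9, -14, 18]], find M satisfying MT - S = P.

M = [[-4, -3, 2]]

MT = P + S = [[-8, -12, 13]].
Right-multiplying both sides by T⁻¹ gives M = (P + S)T⁻¹.
T has determinant 1; T⁻¹ = [[12, 7, 3], [1, 1, 0], [8, 5, 2]].
M = (P + S)T⁻¹ = [[-4, -3, 2]].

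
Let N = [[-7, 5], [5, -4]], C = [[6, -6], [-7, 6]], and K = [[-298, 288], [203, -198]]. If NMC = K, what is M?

Isolating M: multiply by N⁻¹ from the left and C⁻¹ from the right, so M = N⁻¹KC⁻¹.
N has determinant 3; N⁻¹ = [[-4/3, -5/3], [-5/3, -7/3]].
det C = -6; the adjugate gives C⁻¹ = [[-1, -1], [-7/6, -1]].
N⁻¹K = [[59, -54], [23, -18]].
M = (N⁻¹K)C⁻¹ = [[4, -5], [-2, -5]].

M = [[4, -5], [-2, -5]]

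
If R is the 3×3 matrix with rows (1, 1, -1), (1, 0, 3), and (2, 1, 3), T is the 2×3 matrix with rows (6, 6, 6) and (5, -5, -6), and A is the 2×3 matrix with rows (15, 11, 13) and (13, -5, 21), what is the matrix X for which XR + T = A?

XR = A − T = [[9, 5, 7], [8, 0, 27]].
Right-multiplying both sides by R⁻¹ gives X = (A − T)R⁻¹.
det R = -1; the adjugate gives R⁻¹ = [[3, 4, -3], [-3, -5, 4], [-1, -1, 1]].
X = (A − T)R⁻¹ = [[5, 4, 0], [-3, 5, 3]].

X = [[5, 4, 0], [-3, 5, 3]]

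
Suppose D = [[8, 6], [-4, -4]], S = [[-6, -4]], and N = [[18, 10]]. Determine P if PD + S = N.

PD = N − S = [[24, 14]].
Since D sits to the right of P, P = (N − S)D⁻¹.
det D = -8; the adjugate gives D⁻¹ = [[1/2, 3/4], [-1/2, -1]].
P = (N − S)D⁻¹ = [[5, 4]].

P = [[5, 4]]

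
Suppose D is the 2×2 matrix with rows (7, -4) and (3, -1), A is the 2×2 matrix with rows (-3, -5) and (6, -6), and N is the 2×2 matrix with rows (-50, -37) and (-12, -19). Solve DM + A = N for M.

DM = N − A = [[-47, -32], [-18, -13]].
Since D multiplies M on the left, M = D⁻¹(N − A).
det D = 5, so D⁻¹ = [[-1/5, 4/5], [-3/5, 7/5]].
M = D⁻¹(N − A) = [[-5, -4], [3, 1]].

M = [[-5, -4], [3, 1]]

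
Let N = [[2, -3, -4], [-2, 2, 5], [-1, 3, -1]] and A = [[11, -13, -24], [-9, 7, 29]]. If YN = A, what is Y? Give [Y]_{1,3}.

N is on the right of Y, so right-multiply by N⁻¹: Y = AN⁻¹.
N has determinant 3; N⁻¹ = [[-17/3, -5, -7/3], [-7/3, -2, -2/3], [-4/3, -1, -2/3]].
Y = AN⁻¹ = [[11, -13, -24], [-9, 7, 29]] · [[-17/3, -5, -7/3], [-7/3, -2, -2/3], [-4/3, -1, -2/3]] = [[0, -5, -1], [-4, 2, -3]].

-1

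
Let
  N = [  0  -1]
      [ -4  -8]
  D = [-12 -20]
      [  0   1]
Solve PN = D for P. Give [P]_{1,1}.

-4

N is on the right of P, so right-multiply by N⁻¹: P = DN⁻¹.
det N = -4, so N⁻¹ = [[2, -1/4], [-1, 0]].
P = DN⁻¹ = [[-12, -20], [0, 1]] · [[2, -1/4], [-1, 0]] = [[-4, 3], [-1, 0]].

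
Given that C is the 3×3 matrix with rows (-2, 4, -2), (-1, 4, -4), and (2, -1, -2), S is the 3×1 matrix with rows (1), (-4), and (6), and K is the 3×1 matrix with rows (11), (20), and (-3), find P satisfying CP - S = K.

P = [[4], [5], [0]]

CP = K + S = [[12], [16], [3]].
Since C multiplies P on the left, P = C⁻¹(K + S).
det C = -2, so C⁻¹ = [[6, -5, 4], [5, -4, 3], [7/2, -3, 2]].
P = C⁻¹(K + S) = [[4], [5], [0]].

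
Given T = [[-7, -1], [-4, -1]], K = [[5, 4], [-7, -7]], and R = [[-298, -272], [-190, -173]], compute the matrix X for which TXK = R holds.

Isolating X: multiply by T⁻¹ from the left and K⁻¹ from the right, so X = T⁻¹RK⁻¹.
det T = 3, so T⁻¹ = [[-1/3, 1/3], [4/3, -7/3]].
det K = -7; the adjugate gives K⁻¹ = [[1, 4/7], [-1, -5/7]].
T⁻¹R = [[36, 33], [46, 41]].
X = (T⁻¹R)K⁻¹ = [[3, -3], [5, -3]].

X = [[3, -3], [5, -3]]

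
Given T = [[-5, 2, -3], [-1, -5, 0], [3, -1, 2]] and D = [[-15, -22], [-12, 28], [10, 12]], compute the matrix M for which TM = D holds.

M = [[2, 2], [2, -6], [3, 0]]

T is on the left of M, so left-multiply by T⁻¹: M = T⁻¹D.
T has determinant 6; T⁻¹ = [[-5/3, -1/6, -5/2], [1/3, -1/6, 1/2], [8/3, 1/6, 9/2]].
M = T⁻¹D = [[-5/3, -1/6, -5/2], [1/3, -1/6, 1/2], [8/3, 1/6, 9/2]] · [[-15, -22], [-12, 28], [10, 12]] = [[2, 2], [2, -6], [3, 0]].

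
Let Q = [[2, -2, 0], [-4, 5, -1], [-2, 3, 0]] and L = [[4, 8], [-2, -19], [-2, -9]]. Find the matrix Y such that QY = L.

Y = [[4, 3], [2, -1], [-4, 2]]

Left-multiplying both sides by Q⁻¹ gives Y = Q⁻¹L.
det Q = 2, so Q⁻¹ = [[3/2, 0, 1], [1, 0, 1], [-1, -1, 1]].
Y = Q⁻¹L = [[3/2, 0, 1], [1, 0, 1], [-1, -1, 1]] · [[4, 8], [-2, -19], [-2, -9]] = [[4, 3], [2, -1], [-4, 2]].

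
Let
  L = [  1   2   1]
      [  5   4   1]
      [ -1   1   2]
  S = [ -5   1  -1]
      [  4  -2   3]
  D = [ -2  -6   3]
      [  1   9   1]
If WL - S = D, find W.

W = [[-4, 0, 3], [1, 1, 1]]

WL = D + S = [[-7, -5, 2], [5, 7, 4]].
L is on the right of W, so right-multiply by L⁻¹: W = (D + S)L⁻¹.
det L = -6, so L⁻¹ = [[-7/6, 1/2, 1/3], [11/6, -1/2, -2/3], [-3/2, 1/2, 1]].
W = (D + S)L⁻¹ = [[-4, 0, 3], [1, 1, 1]].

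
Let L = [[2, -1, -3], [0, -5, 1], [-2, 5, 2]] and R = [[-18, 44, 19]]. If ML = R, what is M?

M = [[-4, -3, 5]]

Right-multiplying both sides by L⁻¹ gives M = RL⁻¹.
det L = 2; the adjugate gives L⁻¹ = [[-15/2, -13/2, -8], [-1, -1, -1], [-5, -4, -5]].
M = RL⁻¹ = [[-18, 44, 19]] · [[-15/2, -13/2, -8], [-1, -1, -1], [-5, -4, -5]] = [[-4, -3, 5]].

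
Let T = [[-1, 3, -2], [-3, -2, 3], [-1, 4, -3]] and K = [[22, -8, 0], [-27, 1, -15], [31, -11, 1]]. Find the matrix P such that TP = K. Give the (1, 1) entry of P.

Left-multiplying both sides by T⁻¹ gives P = T⁻¹K.
T has determinant -2; T⁻¹ = [[3, -1/2, -5/2], [6, -1/2, -9/2], [7, -1/2, -11/2]].
P = T⁻¹K = [[3, -1/2, -5/2], [6, -1/2, -9/2], [7, -1/2, -11/2]] · [[22, -8, 0], [-27, 1, -15], [31, -11, 1]] = [[2, 3, 5], [6, 1, 3], [-3, 4, 2]].

2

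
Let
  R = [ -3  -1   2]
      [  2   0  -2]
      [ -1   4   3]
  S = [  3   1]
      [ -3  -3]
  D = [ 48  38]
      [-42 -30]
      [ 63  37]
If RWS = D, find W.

W = [[0, 4], [1, -1], [3, 0]]

Isolating W: multiply by R⁻¹ from the left and S⁻¹ from the right, so W = R⁻¹DS⁻¹.
R has determinant -4; R⁻¹ = [[-2, -11/4, -1/2], [1, 7/4, 1/2], [-2, -13/4, -1/2]].
det S = -6, so S⁻¹ = [[1/2, 1/6], [-1/2, -1/2]].
R⁻¹D = [[-12, -12], [6, 4], [9, 3]].
W = (R⁻¹D)S⁻¹ = [[0, 4], [1, -1], [3, 0]].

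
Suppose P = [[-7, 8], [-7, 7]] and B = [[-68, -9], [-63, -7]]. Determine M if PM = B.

Since P multiplies M on the left, M = P⁻¹B.
det P = 7, so P⁻¹ = [[1, -8/7], [1, -1]].
M = P⁻¹B = [[1, -8/7], [1, -1]] · [[-68, -9], [-63, -7]] = [[4, -1], [-5, -2]].

M = [[4, -1], [-5, -2]]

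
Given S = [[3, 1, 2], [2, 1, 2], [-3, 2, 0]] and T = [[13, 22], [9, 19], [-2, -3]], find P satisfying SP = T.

Since S multiplies P on the left, P = S⁻¹T.
det S = -4, so S⁻¹ = [[1, -1, 0], [3/2, -3/2, 1/2], [-7/4, 9/4, -1/4]].
P = S⁻¹T = [[1, -1, 0], [3/2, -3/2, 1/2], [-7/4, 9/4, -1/4]] · [[13, 22], [9, 19], [-2, -3]] = [[4, 3], [5, 3], [-2, 5]].

P = [[4, 3], [5, 3], [-2, 5]]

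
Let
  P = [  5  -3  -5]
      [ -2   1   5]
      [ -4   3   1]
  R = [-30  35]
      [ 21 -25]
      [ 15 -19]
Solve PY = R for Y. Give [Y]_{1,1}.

-3

Since P multiplies Y on the left, Y = P⁻¹R.
det P = -6, so P⁻¹ = [[7/3, 2, 5/3], [3, 5/2, 5/2], [1/3, 1/2, 1/6]].
Y = P⁻¹R = [[7/3, 2, 5/3], [3, 5/2, 5/2], [1/3, 1/2, 1/6]] · [[-30, 35], [21, -25], [15, -19]] = [[-3, 0], [0, -5], [3, -4]].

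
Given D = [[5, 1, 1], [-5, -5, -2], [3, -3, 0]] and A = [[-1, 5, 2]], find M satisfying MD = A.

Since D sits to the right of M, M = AD⁻¹.
det D = -6, so D⁻¹ = [[1, 1/2, -1/2], [1, 1/2, -5/6], [-5, -3, 10/3]].
M = AD⁻¹ = [[-1, 5, 2]] · [[1, 1/2, -1/2], [1, 1/2, -5/6], [-5, -3, 10/3]] = [[-6, -4, 3]].

M = [[-6, -4, 3]]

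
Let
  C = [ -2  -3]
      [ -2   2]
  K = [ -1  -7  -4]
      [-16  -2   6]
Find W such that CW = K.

C is on the left of W, so left-multiply by C⁻¹: W = C⁻¹K.
det C = -10, so C⁻¹ = [[-1/5, -3/10], [-1/5, 1/5]].
W = C⁻¹K = [[-1/5, -3/10], [-1/5, 1/5]] · [[-1, -7, -4], [-16, -2, 6]] = [[5, 2, -1], [-3, 1, 2]].

W = [[5, 2, -1], [-3, 1, 2]]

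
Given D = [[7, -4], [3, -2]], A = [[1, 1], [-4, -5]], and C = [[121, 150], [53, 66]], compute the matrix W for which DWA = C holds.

Isolating W: multiply by D⁻¹ from the left and A⁻¹ from the right, so W = D⁻¹CA⁻¹.
det D = -2, so D⁻¹ = [[1, -2], [3/2, -7/2]].
det A = -1, so A⁻¹ = [[5, 1], [-4, -1]].
D⁻¹C = [[15, 18], [-4, -6]].
W = (D⁻¹C)A⁻¹ = [[3, -3], [4, 2]].

W = [[3, -3], [4, 2]]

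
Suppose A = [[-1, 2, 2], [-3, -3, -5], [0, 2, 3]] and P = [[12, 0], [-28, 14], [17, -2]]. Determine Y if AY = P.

Y = [[0, -4], [1, -4], [5, 2]]

Left-multiplying both sides by A⁻¹ gives Y = A⁻¹P.
A has determinant 5; A⁻¹ = [[1/5, -2/5, -4/5], [9/5, -3/5, -11/5], [-6/5, 2/5, 9/5]].
Y = A⁻¹P = [[1/5, -2/5, -4/5], [9/5, -3/5, -11/5], [-6/5, 2/5, 9/5]] · [[12, 0], [-28, 14], [17, -2]] = [[0, -4], [1, -4], [5, 2]].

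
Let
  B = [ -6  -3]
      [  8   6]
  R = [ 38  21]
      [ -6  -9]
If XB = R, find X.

X = [[-5, 1], [-3, -3]]

Right-multiplying both sides by B⁻¹ gives X = RB⁻¹.
B has determinant -12; B⁻¹ = [[-1/2, -1/4], [2/3, 1/2]].
X = RB⁻¹ = [[38, 21], [-6, -9]] · [[-1/2, -1/4], [2/3, 1/2]] = [[-5, 1], [-3, -3]].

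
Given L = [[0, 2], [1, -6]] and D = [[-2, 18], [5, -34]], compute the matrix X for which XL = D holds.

Right-multiplying both sides by L⁻¹ gives X = DL⁻¹.
L has determinant -2; L⁻¹ = [[3, 1], [1/2, 0]].
X = DL⁻¹ = [[-2, 18], [5, -34]] · [[3, 1], [1/2, 0]] = [[3, -2], [-2, 5]].

X = [[3, -2], [-2, 5]]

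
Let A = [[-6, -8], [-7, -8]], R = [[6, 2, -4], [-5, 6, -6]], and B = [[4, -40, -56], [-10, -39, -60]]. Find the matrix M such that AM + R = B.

M = [[3, 3, 2], [-2, 3, 5]]

AM = B − R = [[-2, -42, -52], [-5, -45, -54]].
A is on the left of M, so left-multiply by A⁻¹: M = A⁻¹(B − R).
A has determinant -8; A⁻¹ = [[1, -1], [-7/8, 3/4]].
M = A⁻¹(B − R) = [[3, 3, 2], [-2, 3, 5]].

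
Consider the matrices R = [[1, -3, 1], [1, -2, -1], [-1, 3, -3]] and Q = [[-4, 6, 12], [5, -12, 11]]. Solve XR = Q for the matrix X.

X = [[0, -6, -2], [-4, 3, -6]]

Since R sits to the right of X, X = QR⁻¹.
R has determinant -2; R⁻¹ = [[-9/2, 3, -5/2], [-2, 1, -1], [-1/2, 0, -1/2]].
X = QR⁻¹ = [[-4, 6, 12], [5, -12, 11]] · [[-9/2, 3, -5/2], [-2, 1, -1], [-1/2, 0, -1/2]] = [[0, -6, -2], [-4, 3, -6]].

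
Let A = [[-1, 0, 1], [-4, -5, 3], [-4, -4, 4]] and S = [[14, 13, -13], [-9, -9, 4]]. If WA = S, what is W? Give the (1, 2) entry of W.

Since A sits to the right of W, W = SA⁻¹.
A has determinant 4; A⁻¹ = [[-2, -1, 5/4], [1, 0, -1/4], [-1, -1, 5/4]].
W = SA⁻¹ = [[14, 13, -13], [-9, -9, 4]] · [[-2, -1, 5/4], [1, 0, -1/4], [-1, -1, 5/4]] = [[-2, -1, -2], [5, 5, -4]].

-1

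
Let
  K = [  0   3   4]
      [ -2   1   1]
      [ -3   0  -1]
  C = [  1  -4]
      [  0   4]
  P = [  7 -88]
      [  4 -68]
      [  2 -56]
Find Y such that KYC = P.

Y = [[-1, 4], [1, -5], [1, 0]]

Left-multiply by K⁻¹ and right-multiply by C⁻¹: Y = K⁻¹PC⁻¹.
det K = -3, so K⁻¹ = [[1/3, -1, 1/3], [5/3, -4, 8/3], [-1, 3, -2]].
C has determinant 4; C⁻¹ = [[1, 1], [0, 1/4]].
K⁻¹P = [[-1, 20], [1, -24], [1, -4]].
Y = (K⁻¹P)C⁻¹ = [[-1, 4], [1, -5], [1, 0]].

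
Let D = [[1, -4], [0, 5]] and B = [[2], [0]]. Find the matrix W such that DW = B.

W = [[2], [0]]

Left-multiplying both sides by D⁻¹ gives W = D⁻¹B.
D has determinant 5; D⁻¹ = [[1, 4/5], [0, 1/5]].
W = D⁻¹B = [[1, 4/5], [0, 1/5]] · [[2], [0]] = [[2], [0]].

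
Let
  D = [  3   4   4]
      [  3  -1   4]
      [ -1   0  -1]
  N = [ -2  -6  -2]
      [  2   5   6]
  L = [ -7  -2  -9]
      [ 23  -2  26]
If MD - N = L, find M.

MD = L + N = [[-9, -8, -11], [25, 3, 32]].
D is on the right of M, so right-multiply by D⁻¹: M = (L + N)D⁻¹.
det D = -5; the adjugate gives D⁻¹ = [[-1/5, -4/5, -4], [1/5, -1/5, 0], [1/5, 4/5, 3]].
M = (L + N)D⁻¹ = [[-2, 0, 3], [2, 5, -4]].

M = [[-2, 0, 3], [2, 5, -4]]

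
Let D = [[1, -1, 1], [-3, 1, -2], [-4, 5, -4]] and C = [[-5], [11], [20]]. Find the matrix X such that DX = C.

Since D multiplies X on the left, X = D⁻¹C.
det D = -1, so D⁻¹ = [[-6, -1, -1], [4, 0, 1], [11, 1, 2]].
X = D⁻¹C = [[-6, -1, -1], [4, 0, 1], [11, 1, 2]] · [[-5], [11], [20]] = [[-1], [0], [-4]].

X = [[-1], [0], [-4]]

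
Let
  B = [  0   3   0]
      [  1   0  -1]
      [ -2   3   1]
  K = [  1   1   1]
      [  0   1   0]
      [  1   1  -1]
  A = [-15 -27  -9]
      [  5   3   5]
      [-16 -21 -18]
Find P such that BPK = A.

P = [[0, -5, -4], [-4, -4, -1], [-5, -3, -4]]

Isolating P: multiply by B⁻¹ from the left and K⁻¹ from the right, so P = B⁻¹AK⁻¹.
det B = 3; the adjugate gives B⁻¹ = [[1, -1, -1], [1/3, 0, 0], [1, -2, -1]].
det K = -2, so K⁻¹ = [[1/2, -1, 1/2], [0, 1, 0], [1/2, 0, -1/2]].
B⁻¹A = [[-4, -9, 4], [-5, -9, -3], [-9, -12, -1]].
P = (B⁻¹A)K⁻¹ = [[0, -5, -4], [-4, -4, -1], [-5, -3, -4]].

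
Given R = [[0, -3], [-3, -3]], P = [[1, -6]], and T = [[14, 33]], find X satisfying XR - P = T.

X = [[-4, -5]]

XR = T + P = [[15, 27]].
Since R sits to the right of X, X = (T + P)R⁻¹.
det R = -9; the adjugate gives R⁻¹ = [[1/3, -1/3], [-1/3, 0]].
X = (T + P)R⁻¹ = [[-4, -5]].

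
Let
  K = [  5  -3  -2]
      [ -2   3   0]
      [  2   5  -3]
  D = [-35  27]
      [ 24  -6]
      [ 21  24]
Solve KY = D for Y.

K is on the left of Y, so left-multiply by K⁻¹: Y = K⁻¹D.
det K = 5, so K⁻¹ = [[-9/5, -19/5, 6/5], [-6/5, -11/5, 4/5], [-16/5, -31/5, 9/5]].
Y = K⁻¹D = [[-9/5, -19/5, 6/5], [-6/5, -11/5, 4/5], [-16/5, -31/5, 9/5]] · [[-35, 27], [24, -6], [21, 24]] = [[-3, 3], [6, 0], [1, -6]].

Y = [[-3, 3], [6, 0], [1, -6]]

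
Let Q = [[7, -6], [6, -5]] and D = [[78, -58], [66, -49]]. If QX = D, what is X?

Since Q multiplies X on the left, X = Q⁻¹D.
det Q = 1, so Q⁻¹ = [[-5, 6], [-6, 7]].
X = Q⁻¹D = [[-5, 6], [-6, 7]] · [[78, -58], [66, -49]] = [[6, -4], [-6, 5]].

X = [[6, -4], [-6, 5]]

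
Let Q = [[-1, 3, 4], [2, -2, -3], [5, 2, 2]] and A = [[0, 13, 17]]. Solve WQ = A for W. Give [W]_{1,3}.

Right-multiplying both sides by Q⁻¹ gives W = AQ⁻¹.
Q has determinant -3; Q⁻¹ = [[-2/3, -2/3, 1/3], [19/3, 22/3, -5/3], [-14/3, -17/3, 4/3]].
W = AQ⁻¹ = [[0, 13, 17]] · [[-2/3, -2/3, 1/3], [19/3, 22/3, -5/3], [-14/3, -17/3, 4/3]] = [[3, -1, 1]].

1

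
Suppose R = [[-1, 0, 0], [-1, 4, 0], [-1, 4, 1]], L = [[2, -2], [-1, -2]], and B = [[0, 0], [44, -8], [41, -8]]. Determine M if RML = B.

Isolating M: multiply by R⁻¹ from the left and L⁻¹ from the right, so M = R⁻¹BL⁻¹.
det R = -4, so R⁻¹ = [[-1, 0, 0], [-1/4, 1/4, 0], [0, -1, 1]].
det L = -6, so L⁻¹ = [[1/3, -1/3], [-1/6, -1/3]].
R⁻¹B = [[0, 0], [11, -2], [-3, 0]].
M = (R⁻¹B)L⁻¹ = [[0, 0], [4, -3], [-1, 1]].

M = [[0, 0], [4, -3], [-1, 1]]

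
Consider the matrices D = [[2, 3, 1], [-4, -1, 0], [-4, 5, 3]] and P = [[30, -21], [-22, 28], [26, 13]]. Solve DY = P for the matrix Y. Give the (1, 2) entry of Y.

-6

Since D multiplies Y on the left, Y = D⁻¹P.
D has determinant 6; D⁻¹ = [[-1/2, -2/3, 1/6], [2, 5/3, -2/3], [-4, -11/3, 5/3]].
Y = D⁻¹P = [[-1/2, -2/3, 1/6], [2, 5/3, -2/3], [-4, -11/3, 5/3]] · [[30, -21], [-22, 28], [26, 13]] = [[4, -6], [6, -4], [4, 3]].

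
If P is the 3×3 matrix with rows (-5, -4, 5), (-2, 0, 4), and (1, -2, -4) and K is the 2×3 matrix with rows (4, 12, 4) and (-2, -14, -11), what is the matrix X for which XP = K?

X = [[0, -5, -6], [1, 1, 5]]

P is on the right of X, so right-multiply by P⁻¹: X = KP⁻¹.
det P = -4; the adjugate gives P⁻¹ = [[-2, 13/2, 4], [1, -15/4, -5/2], [-1, 7/2, 2]].
X = KP⁻¹ = [[4, 12, 4], [-2, -14, -11]] · [[-2, 13/2, 4], [1, -15/4, -5/2], [-1, 7/2, 2]] = [[0, -5, -6], [1, 1, 5]].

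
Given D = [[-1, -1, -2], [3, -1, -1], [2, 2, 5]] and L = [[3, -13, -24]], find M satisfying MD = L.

M = [[5, 4, -2]]

Right-multiplying both sides by D⁻¹ gives M = LD⁻¹.
det D = 4, so D⁻¹ = [[-3/4, 1/4, -1/4], [-17/4, -1/4, -7/4], [2, 0, 1]].
M = LD⁻¹ = [[3, -13, -24]] · [[-3/4, 1/4, -1/4], [-17/4, -1/4, -7/4], [2, 0, 1]] = [[5, 4, -2]].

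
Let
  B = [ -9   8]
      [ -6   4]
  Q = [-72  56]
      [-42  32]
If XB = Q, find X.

X = [[4, 6], [2, 4]]

Right-multiplying both sides by B⁻¹ gives X = QB⁻¹.
det B = 12; the adjugate gives B⁻¹ = [[1/3, -2/3], [1/2, -3/4]].
X = QB⁻¹ = [[-72, 56], [-42, 32]] · [[1/3, -2/3], [1/2, -3/4]] = [[4, 6], [2, 4]].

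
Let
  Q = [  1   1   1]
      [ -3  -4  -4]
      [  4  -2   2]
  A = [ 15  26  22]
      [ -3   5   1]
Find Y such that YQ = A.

Y = [[4, -5, -1], [-5, -2, -1]]

Since Q sits to the right of Y, Y = AQ⁻¹.
Q has determinant -4; Q⁻¹ = [[4, 1, 0], [5/2, 1/2, -1/4], [-11/2, -3/2, 1/4]].
Y = AQ⁻¹ = [[15, 26, 22], [-3, 5, 1]] · [[4, 1, 0], [5/2, 1/2, -1/4], [-11/2, -3/2, 1/4]] = [[4, -5, -1], [-5, -2, -1]].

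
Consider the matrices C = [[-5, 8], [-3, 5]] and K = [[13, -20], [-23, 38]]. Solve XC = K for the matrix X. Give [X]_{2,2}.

C is on the right of X, so right-multiply by C⁻¹: X = KC⁻¹.
C has determinant -1; C⁻¹ = [[-5, 8], [-3, 5]].
X = KC⁻¹ = [[13, -20], [-23, 38]] · [[-5, 8], [-3, 5]] = [[-5, 4], [1, 6]].

6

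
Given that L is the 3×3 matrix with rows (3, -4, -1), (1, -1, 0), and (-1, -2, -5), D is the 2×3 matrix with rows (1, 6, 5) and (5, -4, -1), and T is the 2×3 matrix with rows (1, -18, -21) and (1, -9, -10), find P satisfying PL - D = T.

P = [[1, 2, 3], [1, 5, 2]]

PL = T + D = [[2, -12, -16], [6, -13, -11]].
Right-multiplying both sides by L⁻¹ gives P = (T + D)L⁻¹.
L has determinant -2; L⁻¹ = [[-5/2, 9, 1/2], [-5/2, 8, 1/2], [3/2, -5, -1/2]].
P = (T + D)L⁻¹ = [[1, 2, 3], [1, 5, 2]].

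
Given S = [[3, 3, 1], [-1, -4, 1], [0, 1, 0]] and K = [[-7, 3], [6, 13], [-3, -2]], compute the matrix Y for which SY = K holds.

Y = [[2, 1], [-3, -2], [-4, 6]]

S is on the left of Y, so left-multiply by S⁻¹: Y = S⁻¹K.
S has determinant -4; S⁻¹ = [[1/4, -1/4, -7/4], [0, 0, 1], [1/4, 3/4, 9/4]].
Y = S⁻¹K = [[1/4, -1/4, -7/4], [0, 0, 1], [1/4, 3/4, 9/4]] · [[-7, 3], [6, 13], [-3, -2]] = [[2, 1], [-3, -2], [-4, 6]].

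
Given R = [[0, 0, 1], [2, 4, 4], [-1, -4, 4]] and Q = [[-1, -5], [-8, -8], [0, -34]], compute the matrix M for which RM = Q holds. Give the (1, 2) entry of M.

Since R multiplies M on the left, M = R⁻¹Q.
R has determinant -4; R⁻¹ = [[-8, 1, 1], [3, -1/4, -1/2], [1, 0, 0]].
M = R⁻¹Q = [[-8, 1, 1], [3, -1/4, -1/2], [1, 0, 0]] · [[-1, -5], [-8, -8], [0, -34]] = [[0, -2], [-1, 4], [-1, -5]].

-2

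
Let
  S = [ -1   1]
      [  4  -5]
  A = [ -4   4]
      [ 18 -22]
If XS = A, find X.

S is on the right of X, so right-multiply by S⁻¹: X = AS⁻¹.
det S = 1; the adjugate gives S⁻¹ = [[-5, -1], [-4, -1]].
X = AS⁻¹ = [[-4, 4], [18, -22]] · [[-5, -1], [-4, -1]] = [[4, 0], [-2, 4]].

X = [[4, 0], [-2, 4]]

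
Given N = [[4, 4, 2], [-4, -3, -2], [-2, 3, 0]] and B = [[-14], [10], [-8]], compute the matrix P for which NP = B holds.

Left-multiplying both sides by N⁻¹ gives P = N⁻¹B.
N has determinant 4; N⁻¹ = [[3/2, 3/2, -1/2], [1, 1, 0], [-9/2, -5, 1]].
P = N⁻¹B = [[3/2, 3/2, -1/2], [1, 1, 0], [-9/2, -5, 1]] · [[-14], [10], [-8]] = [[-2], [-4], [5]].

P = [[-2], [-4], [5]]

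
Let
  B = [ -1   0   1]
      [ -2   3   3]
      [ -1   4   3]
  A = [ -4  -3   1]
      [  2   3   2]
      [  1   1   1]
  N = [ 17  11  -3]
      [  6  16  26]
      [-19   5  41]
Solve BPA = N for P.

Left-multiply by B⁻¹ and right-multiply by A⁻¹: P = B⁻¹NA⁻¹.
det B = -2, so B⁻¹ = [[3/2, -2, 3/2], [-3/2, 1, -1/2], [5/2, -2, 3/2]].
det A = -5; the adjugate gives A⁻¹ = [[-1/5, -4/5, 9/5], [0, 1, -2], [1/5, -1/5, 6/5]].
B⁻¹N = [[-15, -8, 5], [-10, -3, 10], [2, 3, 2]].
P = (B⁻¹N)A⁻¹ = [[4, 3, -5], [4, 3, 0], [0, 1, 0]].

P = [[4, 3, -5], [4, 3, 0], [0, 1, 0]]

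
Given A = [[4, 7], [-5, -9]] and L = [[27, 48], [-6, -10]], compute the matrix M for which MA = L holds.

M = [[3, -3], [-4, -2]]

A is on the right of M, so right-multiply by A⁻¹: M = LA⁻¹.
A has determinant -1; A⁻¹ = [[9, 7], [-5, -4]].
M = LA⁻¹ = [[27, 48], [-6, -10]] · [[9, 7], [-5, -4]] = [[3, -3], [-4, -2]].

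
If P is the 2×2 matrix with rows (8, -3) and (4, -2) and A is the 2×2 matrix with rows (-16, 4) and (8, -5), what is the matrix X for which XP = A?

Right-multiplying both sides by P⁻¹ gives X = AP⁻¹.
det P = -4; the adjugate gives P⁻¹ = [[1/2, -3/4], [1, -2]].
X = AP⁻¹ = [[-16, 4], [8, -5]] · [[1/2, -3/4], [1, -2]] = [[-4, 4], [-1, 4]].

X = [[-4, 4], [-1, 4]]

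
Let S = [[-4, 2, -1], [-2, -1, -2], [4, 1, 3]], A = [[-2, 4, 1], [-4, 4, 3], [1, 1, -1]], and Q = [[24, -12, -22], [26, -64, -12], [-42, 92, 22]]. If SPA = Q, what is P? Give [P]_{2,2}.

Isolating P: multiply by S⁻¹ from the left and A⁻¹ from the right, so P = S⁻¹QA⁻¹.
det S = -2, so S⁻¹ = [[1/2, 7/2, 5/2], [1, 4, 3], [-1, -6, -4]].
det A = 2; the adjugate gives A⁻¹ = [[-7/2, 5/2, 4], [-1/2, 1/2, 1], [-4, 3, 4]].
S⁻¹Q = [[-2, 0, 2], [2, 8, -4], [-12, 28, 6]].
P = (S⁻¹Q)A⁻¹ = [[-1, 1, 0], [5, -3, 0], [4, 2, 4]].

-3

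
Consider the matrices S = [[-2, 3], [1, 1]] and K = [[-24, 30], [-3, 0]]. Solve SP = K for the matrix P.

Left-multiplying both sides by S⁻¹ gives P = S⁻¹K.
S has determinant -5; S⁻¹ = [[-1/5, 3/5], [1/5, 2/5]].
P = S⁻¹K = [[-1/5, 3/5], [1/5, 2/5]] · [[-24, 30], [-3, 0]] = [[3, -6], [-6, 6]].

P = [[3, -6], [-6, 6]]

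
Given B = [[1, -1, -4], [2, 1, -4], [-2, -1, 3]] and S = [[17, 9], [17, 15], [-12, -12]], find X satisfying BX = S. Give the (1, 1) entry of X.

B is on the left of X, so left-multiply by B⁻¹: X = B⁻¹S.
det B = -3; the adjugate gives B⁻¹ = [[1/3, -7/3, -8/3], [-2/3, 5/3, 4/3], [0, -1, -1]].
X = B⁻¹S = [[1/3, -7/3, -8/3], [-2/3, 5/3, 4/3], [0, -1, -1]] · [[17, 9], [17, 15], [-12, -12]] = [[-2, 0], [1, 3], [-5, -3]].

-2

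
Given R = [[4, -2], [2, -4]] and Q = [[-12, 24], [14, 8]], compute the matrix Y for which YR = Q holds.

Y = [[0, -6], [6, -5]]

Since R sits to the right of Y, Y = QR⁻¹.
det R = -12; the adjugate gives R⁻¹ = [[1/3, -1/6], [1/6, -1/3]].
Y = QR⁻¹ = [[-12, 24], [14, 8]] · [[1/3, -1/6], [1/6, -1/3]] = [[0, -6], [6, -5]].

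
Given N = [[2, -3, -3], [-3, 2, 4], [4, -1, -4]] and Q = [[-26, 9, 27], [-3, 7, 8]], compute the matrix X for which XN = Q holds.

X = [[-1, 0, -6], [0, 5, 3]]

Since N sits to the right of X, X = QN⁻¹.
det N = -5; the adjugate gives N⁻¹ = [[4/5, 9/5, 6/5], [-4/5, -4/5, -1/5], [1, 2, 1]].
X = QN⁻¹ = [[-26, 9, 27], [-3, 7, 8]] · [[4/5, 9/5, 6/5], [-4/5, -4/5, -1/5], [1, 2, 1]] = [[-1, 0, -6], [0, 5, 3]].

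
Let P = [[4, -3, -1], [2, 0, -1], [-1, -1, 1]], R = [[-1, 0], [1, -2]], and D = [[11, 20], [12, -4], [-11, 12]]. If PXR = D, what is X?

X = P⁻¹DR⁻¹ (apply P⁻¹ on the left and R⁻¹ on the right).
P has determinant 1; P⁻¹ = [[-1, 4, 3], [-1, 3, 2], [-2, 7, 6]].
det R = 2; the adjugate gives R⁻¹ = [[-1, 0], [-1/2, -1/2]].
P⁻¹D = [[4, 0], [3, -8], [-4, 4]].
X = (P⁻¹D)R⁻¹ = [[-4, 0], [1, 4], [2, -2]].

X = [[-4, 0], [1, 4], [2, -2]]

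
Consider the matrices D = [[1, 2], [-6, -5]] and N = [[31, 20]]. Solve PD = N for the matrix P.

Right-multiplying both sides by D⁻¹ gives P = ND⁻¹.
det D = 7, so D⁻¹ = [[-5/7, -2/7], [6/7, 1/7]].
P = ND⁻¹ = [[31, 20]] · [[-5/7, -2/7], [6/7, 1/7]] = [[-5, -6]].

P = [[-5, -6]]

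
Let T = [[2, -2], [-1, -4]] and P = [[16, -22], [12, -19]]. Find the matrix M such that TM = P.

M = [[4, -5], [-4, 6]]

T is on the left of M, so left-multiply by T⁻¹: M = T⁻¹P.
det T = -10, so T⁻¹ = [[2/5, -1/5], [-1/10, -1/5]].
M = T⁻¹P = [[2/5, -1/5], [-1/10, -1/5]] · [[16, -22], [12, -19]] = [[4, -5], [-4, 6]].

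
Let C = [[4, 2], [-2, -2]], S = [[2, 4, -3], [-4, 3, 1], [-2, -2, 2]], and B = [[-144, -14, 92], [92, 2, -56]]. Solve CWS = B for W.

W = [[-4, 4, 1], [-5, 5, -5]]

Isolating W: multiply by C⁻¹ from the left and S⁻¹ from the right, so W = C⁻¹BS⁻¹.
det C = -4, so C⁻¹ = [[1/2, 1/2], [-1/2, -1]].
S has determinant -2; S⁻¹ = [[-4, 1, -13/2], [-3, 1, -5], [-7, 2, -11]].
C⁻¹B = [[-26, -6, 18], [-20, 5, 10]].
W = (C⁻¹B)S⁻¹ = [[-4, 4, 1], [-5, 5, -5]].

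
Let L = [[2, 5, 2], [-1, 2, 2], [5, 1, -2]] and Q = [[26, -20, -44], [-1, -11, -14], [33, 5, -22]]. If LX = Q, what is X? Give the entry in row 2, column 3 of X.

L is on the left of X, so left-multiply by L⁻¹: X = L⁻¹Q.
det L = 6; the adjugate gives L⁻¹ = [[-1, 2, 1], [4/3, -7/3, -1], [-11/6, 23/6, 3/2]].
X = L⁻¹Q = [[-1, 2, 1], [4/3, -7/3, -1], [-11/6, 23/6, 3/2]] · [[26, -20, -44], [-1, -11, -14], [33, 5, -22]] = [[5, 3, -6], [4, -6, -4], [-2, 2, -6]].

-4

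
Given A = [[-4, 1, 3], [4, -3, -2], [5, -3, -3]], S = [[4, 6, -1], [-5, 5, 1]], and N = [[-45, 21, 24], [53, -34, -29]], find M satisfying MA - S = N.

M = [[0, -4, -5], [-2, 5, 4]]

MA = N + S = [[-41, 27, 23], [48, -29, -28]].
Since A sits to the right of M, M = (N + S)A⁻¹.
det A = -1, so A⁻¹ = [[-3, 6, -7], [-2, 3, -4], [-3, 7, -8]].
M = (N + S)A⁻¹ = [[0, -4, -5], [-2, 5, 4]].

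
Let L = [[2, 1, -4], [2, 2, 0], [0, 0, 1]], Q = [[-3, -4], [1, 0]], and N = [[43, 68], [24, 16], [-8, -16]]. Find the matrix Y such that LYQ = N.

Y = L⁻¹NQ⁻¹ (apply L⁻¹ on the left and Q⁻¹ on the right).
det L = 2, so L⁻¹ = [[1, -1/2, 4], [-1, 1, -4], [0, 0, 1]].
det Q = 4; the adjugate gives Q⁻¹ = [[0, 1], [-1/4, -3/4]].
L⁻¹N = [[-1, -4], [13, 12], [-8, -16]].
Y = (L⁻¹N)Q⁻¹ = [[1, 2], [-3, 4], [4, 4]].

Y = [[1, 2], [-3, 4], [4, 4]]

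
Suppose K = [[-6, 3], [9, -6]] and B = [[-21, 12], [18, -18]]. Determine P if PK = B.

K is on the right of P, so right-multiply by K⁻¹: P = BK⁻¹.
K has determinant 9; K⁻¹ = [[-2/3, -1/3], [-1, -2/3]].
P = BK⁻¹ = [[-21, 12], [18, -18]] · [[-2/3, -1/3], [-1, -2/3]] = [[2, -1], [6, 6]].

P = [[2, -1], [6, 6]]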